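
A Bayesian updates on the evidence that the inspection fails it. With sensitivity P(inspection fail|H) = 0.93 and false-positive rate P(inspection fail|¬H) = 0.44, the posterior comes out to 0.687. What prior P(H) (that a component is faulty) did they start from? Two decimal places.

P(H) = 0.51

Bayes' rule in odds form gives O(H|E) = O(H)·[P(E|H)/P(E|¬H)], hence O(H) = O(H|E)/LR.
Posterior odds = 0.687/(1−0.687) = 2.1949. LR = 0.93/0.44 = 2.1136.
Prior odds = 2.1949/2.1136 = 1.0385, so P(H) = 1.0385/(1+1.0385) ≈ 0.51.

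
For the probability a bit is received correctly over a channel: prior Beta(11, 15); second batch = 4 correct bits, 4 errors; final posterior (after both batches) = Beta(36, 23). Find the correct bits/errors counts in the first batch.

Sequential conjugate updates are equivalent to a single update on the pooled data, so total successes = posterior α − prior α and total failures = posterior β − prior β.
Total across both batches: 36−11=25 correct bits, 23−15=8 errors.
Subtract the second batch: 25−4=21 correct bits and 8−4=4 errors.

21 correct bits and 4 errors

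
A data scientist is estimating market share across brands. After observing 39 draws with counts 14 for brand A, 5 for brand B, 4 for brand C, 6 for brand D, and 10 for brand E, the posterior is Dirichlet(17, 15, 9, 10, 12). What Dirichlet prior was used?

For a Dirichlet(α) prior with multinomial counts c, the posterior is Dirichlet(α + c) componentwise.
Subtract each count from the matching posterior parameter: 17−14=3, 15−5=10, 9−4=5, 10−6=4, 12−10=2.

Dirichlet(3, 10, 5, 4, 2)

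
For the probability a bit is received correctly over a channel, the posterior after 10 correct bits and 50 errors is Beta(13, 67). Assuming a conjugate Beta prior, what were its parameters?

Beta is conjugate to the binomial likelihood: posterior = Beta(a+s, b+f).
So a = 13 − 10 = 3 and b = 67 − 50 = 17.

Beta(3, 17)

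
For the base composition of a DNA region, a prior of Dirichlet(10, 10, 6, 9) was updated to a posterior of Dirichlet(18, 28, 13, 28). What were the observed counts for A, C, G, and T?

For a Dirichlet(α) prior with multinomial counts c, the posterior is Dirichlet(α + c) componentwise.
Counts are posterior − prior componentwise: 18−10=8, 28−10=18, 13−6=7, 28−9=19.

counts (8, 18, 7, 19)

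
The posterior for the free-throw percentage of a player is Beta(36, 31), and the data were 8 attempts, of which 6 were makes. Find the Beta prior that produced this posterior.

A Beta(a, b) prior with s successes and f failures in binomial data gives a Beta(a+s, b+f) posterior.
So a = 36 − 6 = 30 and b = 31 − 2 = 29.

Beta(30, 29)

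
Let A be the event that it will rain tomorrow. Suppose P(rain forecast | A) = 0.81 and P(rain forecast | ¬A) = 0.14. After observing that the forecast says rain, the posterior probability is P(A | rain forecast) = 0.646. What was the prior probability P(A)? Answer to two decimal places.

In odds form, posterior odds = prior odds × likelihood ratio, so prior odds = posterior odds ÷ LR.
Posterior odds = 0.646/(1−0.646) = 1.8249. LR = 0.81/0.14 = 5.7857.
Prior odds = 1.8249/5.7857 = 0.3154, so P(A) = 0.3154/(1+0.3154) ≈ 0.24.

P(A) = 0.24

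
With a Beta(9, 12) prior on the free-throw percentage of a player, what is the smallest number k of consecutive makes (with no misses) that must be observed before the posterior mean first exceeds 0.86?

k = 65

After k makes and 0 misses the posterior is Beta(9+k, 12), with mean (9+k)/(9+12+k).
Set (9+k)/(21+k) > 0.86 and solve: k > (0.86·21 − 9)/(1 − 0.86) = 64.714.
The smallest integer exceeding 64.714 is 65, and checking k=65: (74)/(86) = 0.8605 > 0.86.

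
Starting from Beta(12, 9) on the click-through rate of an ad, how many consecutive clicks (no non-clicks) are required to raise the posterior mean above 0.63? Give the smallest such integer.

After k clicks and 0 non-clicks the posterior is Beta(12+k, 9), with mean (12+k)/(12+9+k).
Set (12+k)/(21+k) > 0.63 and solve: k > (0.63·21 − 12)/(1 − 0.63) = 3.324.
The smallest integer exceeding 3.324 is 4.

k = 4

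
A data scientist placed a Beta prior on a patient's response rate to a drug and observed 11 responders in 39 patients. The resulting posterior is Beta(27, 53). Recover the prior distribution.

Under Beta–binomial conjugacy the posterior parameters are (α+s, β+f).
Subtract the data counts: 27−11=16, 53−28=25.

Beta(16, 25)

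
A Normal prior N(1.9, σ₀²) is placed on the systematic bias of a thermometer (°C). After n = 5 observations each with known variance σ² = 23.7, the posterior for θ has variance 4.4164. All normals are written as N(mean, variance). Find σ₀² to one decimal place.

For the Normal–Normal model with known σ², precisions add: τ_n = τ₀ + n/σ².
So 1/σ₀² = 1/4.4164 − 5/23.7 = 0.226429 − 0.210970 = 0.015459.
Hence σ₀² = 1/0.015459 ≈ 64.7.

σ₀² = 64.7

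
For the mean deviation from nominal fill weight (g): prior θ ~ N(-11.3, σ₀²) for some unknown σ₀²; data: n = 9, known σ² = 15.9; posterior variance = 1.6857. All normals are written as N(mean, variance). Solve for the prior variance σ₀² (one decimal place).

σ₀² = 36.8

For the Normal–Normal model with known σ², precisions add: τ_n = τ₀ + n/σ².
So 1/σ₀² = 1/1.6857 − 9/15.9 = 0.593225 − 0.566038 = 0.027187.
Hence σ₀² = 1/0.027187 ≈ 36.8.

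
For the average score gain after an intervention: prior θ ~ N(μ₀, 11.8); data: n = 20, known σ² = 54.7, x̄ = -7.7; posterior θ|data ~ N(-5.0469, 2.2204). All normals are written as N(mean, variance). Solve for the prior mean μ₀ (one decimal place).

The posterior mean is a precision-weighted average: μ_n = (τ₀μ₀ + τ_data·x̄)/(τ₀+τ_data), with τ₀=1/σ₀² and τ_data=n/σ².
Here τ₀ = 1/11.8 = 0.084746 and τ_data = 20/54.7 = 0.365631, so τ_n = 0.450377.
Rearranging for μ₀: μ₀ = (μ_n·τ_n − τ_data·x̄)/τ₀ = (-5.0469·0.450377 − 0.365631·-7.7) / 0.084746 = 0.542351/0.084746 ≈ 6.4.

μ₀ = 6.4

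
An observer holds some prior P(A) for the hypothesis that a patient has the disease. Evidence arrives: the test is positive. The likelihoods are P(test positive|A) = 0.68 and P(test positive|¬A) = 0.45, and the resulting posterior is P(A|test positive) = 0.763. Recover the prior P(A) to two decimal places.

In odds form, posterior odds = prior odds × likelihood ratio, so prior odds = posterior odds ÷ LR.
Posterior odds = 0.763/(1−0.763) = 3.2194. LR = 0.68/0.45 = 1.5111.
Prior odds = 3.2194/1.5111 = 2.1305, so P(A) = 2.1305/(1+2.1305) ≈ 0.68.

P(A) = 0.68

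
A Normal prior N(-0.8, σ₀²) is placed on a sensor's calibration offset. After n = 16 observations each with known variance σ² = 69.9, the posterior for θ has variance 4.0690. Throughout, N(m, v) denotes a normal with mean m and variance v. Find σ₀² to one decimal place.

Posterior precision equals prior precision plus data precision: 1/σ_n² = 1/σ₀² + n/σ².
So 1/σ₀² = 1/4.0690 − 16/69.9 = 0.245761 − 0.228898 = 0.016863.
Hence σ₀² = 1/0.016863 ≈ 59.3.

σ₀² = 59.3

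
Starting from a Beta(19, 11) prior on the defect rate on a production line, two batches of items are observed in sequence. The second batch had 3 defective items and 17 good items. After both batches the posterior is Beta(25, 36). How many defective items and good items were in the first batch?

3 defective items and 8 good items

Because Beta–binomial updating is additive in the counts, the combined data contributed (α_post−α_prior, β_post−β_prior) successes and failures.
Total across both batches: 25−19=6 defective items, 36−11=25 good items.
Subtract the second batch: 6−3=3 defective items and 25−17=8 good items.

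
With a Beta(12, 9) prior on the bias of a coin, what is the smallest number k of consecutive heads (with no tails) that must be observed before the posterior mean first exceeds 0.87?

After k heads and 0 tails the posterior is Beta(12+k, 9), with mean (12+k)/(12+9+k).
Set (12+k)/(21+k) > 0.87 and solve: k > (0.87·21 − 12)/(1 − 0.87) = 48.231.
The smallest integer exceeding 48.231 is 49, and checking k=49: (61)/(70) = 0.8714 > 0.87.

k = 49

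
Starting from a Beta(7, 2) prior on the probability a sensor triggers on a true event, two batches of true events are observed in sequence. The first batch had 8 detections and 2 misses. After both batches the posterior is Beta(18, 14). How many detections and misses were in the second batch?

3 detections and 10 misses

Sequential conjugate updates are equivalent to a single update on the pooled data, so total successes = posterior α − prior α and total failures = posterior β − prior β.
Total across both batches: 18−7=11 detections, 14−2=12 misses.
Subtract the first batch: 11−8=3 detections and 12−2=10 misses.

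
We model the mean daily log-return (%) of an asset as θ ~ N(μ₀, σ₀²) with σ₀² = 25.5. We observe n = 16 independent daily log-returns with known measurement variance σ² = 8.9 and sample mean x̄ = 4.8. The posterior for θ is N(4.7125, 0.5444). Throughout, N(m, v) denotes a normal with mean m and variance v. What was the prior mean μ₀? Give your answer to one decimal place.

μ₀ = 0.7

With known observation variance, the Normal–Normal posterior has precision τ_n = τ₀ + n/σ² and mean μ_n = (τ₀μ₀ + (n/σ²)x̄)/τ_n.
Here τ₀ = 1/25.5 = 0.039216 and τ_data = 16/8.9 = 1.797753, so τ_n = 1.836969.
Rearranging for μ₀: μ₀ = (μ_n·τ_n − τ_data·x̄)/τ₀ = (4.7125·1.836969 − 1.797753·4.8) / 0.039216 = 0.027502/0.039216 ≈ 0.7.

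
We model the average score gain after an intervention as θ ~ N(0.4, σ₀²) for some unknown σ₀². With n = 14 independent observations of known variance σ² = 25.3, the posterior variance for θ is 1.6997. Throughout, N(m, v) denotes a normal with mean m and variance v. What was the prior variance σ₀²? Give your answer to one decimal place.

σ₀² = 28.6

For the Normal–Normal model with known σ², precisions add: τ_n = τ₀ + n/σ².
So 1/σ₀² = 1/1.6997 − 14/25.3 = 0.588339 − 0.553360 = 0.034979.
Hence σ₀² = 1/0.034979 ≈ 28.6.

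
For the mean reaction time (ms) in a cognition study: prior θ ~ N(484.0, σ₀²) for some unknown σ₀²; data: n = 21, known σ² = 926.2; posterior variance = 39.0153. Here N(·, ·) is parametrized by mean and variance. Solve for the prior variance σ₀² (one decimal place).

Posterior precision equals prior precision plus data precision: 1/σ_n² = 1/σ₀² + n/σ².
So 1/σ₀² = 1/39.0153 − 21/926.2 = 0.025631 − 0.022673 = 0.002958.
Hence σ₀² = 1/0.002958 ≈ 338.1.

σ₀² = 338.1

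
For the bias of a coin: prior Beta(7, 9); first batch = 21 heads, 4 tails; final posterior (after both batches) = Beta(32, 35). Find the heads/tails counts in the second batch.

4 heads and 22 tails

Sequential conjugate updates are equivalent to a single update on the pooled data, so total successes = posterior α − prior α and total failures = posterior β − prior β.
Total across both batches: 32−7=25 heads, 35−9=26 tails.
Subtract the first batch: 25−21=4 heads and 26−4=22 tails.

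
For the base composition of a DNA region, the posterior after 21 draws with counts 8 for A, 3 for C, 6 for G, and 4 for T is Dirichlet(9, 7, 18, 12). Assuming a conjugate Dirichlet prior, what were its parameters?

For a Dirichlet(α) prior with multinomial counts c, the posterior is Dirichlet(α + c) componentwise.
Subtract each count from the matching posterior parameter: 9−8=1, 7−3=4, 18−6=12, 12−4=8.

Dirichlet(1, 4, 12, 8)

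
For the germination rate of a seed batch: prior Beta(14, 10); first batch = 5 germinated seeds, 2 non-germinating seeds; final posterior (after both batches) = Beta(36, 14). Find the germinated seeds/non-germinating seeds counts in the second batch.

Because Beta–binomial updating is additive in the counts, the combined data contributed (α_post−α_prior, β_post−β_prior) successes and failures.
Total across both batches: 36−14=22 germinated seeds, 14−10=4 non-germinating seeds.
Subtract the first batch: 22−5=17 germinated seeds and 4−2=2 non-germinating seeds.

17 germinated seeds and 2 non-germinating seeds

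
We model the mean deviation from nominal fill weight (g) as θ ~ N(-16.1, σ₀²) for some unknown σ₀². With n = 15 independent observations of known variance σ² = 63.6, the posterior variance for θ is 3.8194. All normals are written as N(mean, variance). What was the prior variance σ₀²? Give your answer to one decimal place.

σ₀² = 38.5

For the Normal–Normal model with known σ², precisions add: τ_n = τ₀ + n/σ².
So 1/σ₀² = 1/3.8194 − 15/63.6 = 0.261821 − 0.235849 = 0.025972.
Hence σ₀² = 1/0.025972 ≈ 38.5.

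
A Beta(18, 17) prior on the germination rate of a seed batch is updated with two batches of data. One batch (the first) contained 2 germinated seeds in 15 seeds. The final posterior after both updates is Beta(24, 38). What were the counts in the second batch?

Because Beta–binomial updating is additive in the counts, the combined data contributed (α_post−α_prior, β_post−β_prior) successes and failures.
Total across both batches: 24−18=6 germinated seeds, 38−17=21 non-germinating seeds.
Subtract the first batch: 6−2=4 germinated seeds and 21−13=8 non-germinating seeds.

4 germinated seeds and 8 non-germinating seeds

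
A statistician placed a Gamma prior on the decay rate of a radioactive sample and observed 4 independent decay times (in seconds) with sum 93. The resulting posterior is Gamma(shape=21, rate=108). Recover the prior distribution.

Gamma–exponential conjugacy: posterior shape = α + n, posterior rate = β + Σtᵢ.
So α = 21 − 4 = 17 and β = 108 − 93 = 15.

Gamma(shape=17, rate=15)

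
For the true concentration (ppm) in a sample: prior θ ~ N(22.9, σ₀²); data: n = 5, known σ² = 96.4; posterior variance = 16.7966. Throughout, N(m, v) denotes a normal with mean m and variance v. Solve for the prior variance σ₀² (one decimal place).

σ₀² = 130.4

For the Normal–Normal model with known σ², precisions add: τ_n = τ₀ + n/σ².
So 1/σ₀² = 1/16.7966 − 5/96.4 = 0.059536 − 0.051867 = 0.007669.
Hence σ₀² = 1/0.007669 ≈ 130.4.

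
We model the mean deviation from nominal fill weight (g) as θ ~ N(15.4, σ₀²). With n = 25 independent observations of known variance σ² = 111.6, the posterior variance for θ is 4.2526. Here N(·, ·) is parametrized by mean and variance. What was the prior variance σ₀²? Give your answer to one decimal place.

Posterior precision equals prior precision plus data precision: 1/σ_n² = 1/σ₀² + n/σ².
So 1/σ₀² = 1/4.2526 − 25/111.6 = 0.235150 − 0.224014 = 0.011136.
Hence σ₀² = 1/0.011136 ≈ 89.8.

σ₀² = 89.8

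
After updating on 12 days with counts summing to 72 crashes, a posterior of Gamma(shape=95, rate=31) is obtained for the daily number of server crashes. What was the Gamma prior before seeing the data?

Gamma–Poisson conjugacy: posterior shape = α + Σxᵢ, posterior rate = β + n.
So α = 95 − 72 = 23 and β = 31 − 12 = 19.

Gamma(shape=23, rate=19)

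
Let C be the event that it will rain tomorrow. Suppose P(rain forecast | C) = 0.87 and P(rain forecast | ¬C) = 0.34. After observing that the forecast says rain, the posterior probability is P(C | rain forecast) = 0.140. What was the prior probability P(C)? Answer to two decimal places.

P(C) = 0.06

In odds form, posterior odds = prior odds × likelihood ratio, so prior odds = posterior odds ÷ LR.
Posterior odds = 0.140/(1−0.140) = 0.1628. LR = 0.87/0.34 = 2.5588.
Prior odds = 0.1628/2.5588 = 0.0636, so P(C) = 0.0636/(1+0.0636) ≈ 0.06.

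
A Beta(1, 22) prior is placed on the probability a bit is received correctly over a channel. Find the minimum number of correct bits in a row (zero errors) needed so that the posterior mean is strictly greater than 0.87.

k = 147

After k correct bits and 0 errors the posterior is Beta(1+k, 22), with mean (1+k)/(1+22+k).
Set (1+k)/(23+k) > 0.87 and solve: k > (0.87·23 − 1)/(1 − 0.87) = 146.231.
The smallest integer exceeding 146.231 is 147.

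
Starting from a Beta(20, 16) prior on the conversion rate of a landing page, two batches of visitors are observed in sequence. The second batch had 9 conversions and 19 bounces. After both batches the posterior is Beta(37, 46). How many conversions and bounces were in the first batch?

Sequential conjugate updates are equivalent to a single update on the pooled data, so total successes = posterior α − prior α and total failures = posterior β − prior β.
Total across both batches: 37−20=17 conversions, 46−16=30 bounces.
Subtract the second batch: 17−9=8 conversions and 30−19=11 bounces.

8 conversions and 11 bounces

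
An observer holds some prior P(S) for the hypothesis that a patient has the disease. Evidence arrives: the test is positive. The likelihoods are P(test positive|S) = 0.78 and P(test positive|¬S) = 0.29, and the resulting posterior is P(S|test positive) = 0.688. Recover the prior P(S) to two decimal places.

P(S) = 0.45

In odds form, posterior odds = prior odds × likelihood ratio, so prior odds = posterior odds ÷ LR.
Posterior odds = 0.688/(1−0.688) = 2.2051. LR = 0.78/0.29 = 2.6897.
Prior odds = 2.2051/2.6897 = 0.8198, so P(S) = 0.8198/(1+0.8198) ≈ 0.45.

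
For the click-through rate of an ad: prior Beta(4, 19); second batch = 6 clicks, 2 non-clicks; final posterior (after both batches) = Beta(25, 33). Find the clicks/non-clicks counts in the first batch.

15 clicks and 12 non-clicks

Because Beta–binomial updating is additive in the counts, the combined data contributed (α_post−α_prior, β_post−β_prior) successes and failures.
Total across both batches: 25−4=21 clicks, 33−19=14 non-clicks.
Subtract the second batch: 21−6=15 clicks and 14−2=12 non-clicks.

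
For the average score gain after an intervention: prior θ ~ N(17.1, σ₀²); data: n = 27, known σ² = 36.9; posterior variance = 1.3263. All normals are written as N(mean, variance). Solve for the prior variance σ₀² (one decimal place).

σ₀² = 44.9

For the Normal–Normal model with known σ², precisions add: τ_n = τ₀ + n/σ².
So 1/σ₀² = 1/1.3263 − 27/36.9 = 0.753977 − 0.731707 = 0.022270.
Hence σ₀² = 1/0.022270 ≈ 44.9.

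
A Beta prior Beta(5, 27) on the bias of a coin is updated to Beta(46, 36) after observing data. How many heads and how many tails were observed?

41 heads and 9 tails

Under Beta–binomial conjugacy the posterior parameters are (a+s, b+f).
Match parameters: s=46−5=41, f=36−27=9.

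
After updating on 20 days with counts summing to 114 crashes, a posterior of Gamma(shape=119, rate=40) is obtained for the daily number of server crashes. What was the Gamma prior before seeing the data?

Gamma–Poisson conjugacy: posterior shape = α + Σxᵢ, posterior rate = β + n.
So α = 119 − 114 = 5 and β = 40 − 20 = 20.

Gamma(shape=5, rate=20)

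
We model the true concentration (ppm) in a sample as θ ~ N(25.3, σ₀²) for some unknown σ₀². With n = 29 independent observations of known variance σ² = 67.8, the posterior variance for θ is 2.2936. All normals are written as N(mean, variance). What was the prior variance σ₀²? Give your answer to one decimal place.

σ₀² = 121.0

For the Normal–Normal model with known σ², precisions add: τ_n = τ₀ + n/σ².
So 1/σ₀² = 1/2.2936 − 29/67.8 = 0.435996 − 0.427729 = 0.008267.
Hence σ₀² = 1/0.008267 ≈ 121.0.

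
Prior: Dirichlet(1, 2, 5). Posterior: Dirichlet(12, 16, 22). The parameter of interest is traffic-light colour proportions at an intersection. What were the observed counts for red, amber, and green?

For a Dirichlet(α) prior with multinomial counts c, the posterior is Dirichlet(α + c) componentwise.
Counts are posterior − prior componentwise: 12−1=11, 16−2=14, 22−5=17.

counts (11, 14, 17)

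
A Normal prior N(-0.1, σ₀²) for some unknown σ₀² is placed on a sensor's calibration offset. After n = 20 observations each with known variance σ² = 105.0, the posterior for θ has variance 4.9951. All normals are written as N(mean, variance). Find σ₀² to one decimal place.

σ₀² = 102.9

For the Normal–Normal model with known σ², precisions add: τ_n = τ₀ + n/σ².
So 1/σ₀² = 1/4.9951 − 20/105.0 = 0.200196 − 0.190476 = 0.009720.
Hence σ₀² = 1/0.009720 ≈ 102.9.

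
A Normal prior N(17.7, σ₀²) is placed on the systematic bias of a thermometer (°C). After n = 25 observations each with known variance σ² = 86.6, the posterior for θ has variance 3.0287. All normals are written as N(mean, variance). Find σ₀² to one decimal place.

For the Normal–Normal model with known σ², precisions add: τ_n = τ₀ + n/σ².
So 1/σ₀² = 1/3.0287 − 25/86.6 = 0.330175 − 0.288684 = 0.041491.
Hence σ₀² = 1/0.041491 ≈ 24.1.

σ₀² = 24.1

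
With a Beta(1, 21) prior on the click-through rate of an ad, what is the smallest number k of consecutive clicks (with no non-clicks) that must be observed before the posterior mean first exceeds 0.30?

After k clicks and 0 non-clicks the posterior is Beta(1+k, 21), with mean (1+k)/(1+21+k).
Set (1+k)/(22+k) > 0.30 and solve: k > (0.30·22 − 1)/(1 − 0.30) = 8.000.
The smallest integer exceeding 8.000 is 9, and checking k=9: (10)/(31) = 0.3226 > 0.30.

k = 9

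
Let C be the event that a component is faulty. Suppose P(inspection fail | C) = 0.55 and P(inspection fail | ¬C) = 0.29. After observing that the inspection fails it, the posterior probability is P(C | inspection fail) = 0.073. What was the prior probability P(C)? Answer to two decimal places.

In odds form, posterior odds = prior odds × likelihood ratio, so prior odds = posterior odds ÷ LR.
Posterior odds = 0.073/(1−0.073) = 0.0787. LR = 0.55/0.29 = 1.8966.
Prior odds = 0.0787/1.8966 = 0.0415, so P(C) = 0.0415/(1+0.0415) ≈ 0.04.

P(C) = 0.04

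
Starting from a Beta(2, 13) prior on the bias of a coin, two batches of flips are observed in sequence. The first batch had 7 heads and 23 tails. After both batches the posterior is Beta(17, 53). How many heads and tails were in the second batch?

Because Beta–binomial updating is additive in the counts, the combined data contributed (α_post−α_prior, β_post−β_prior) successes and failures.
Total across both batches: 17−2=15 heads, 53−13=40 tails.
Subtract the first batch: 15−7=8 heads and 40−23=17 tails.

8 heads and 17 tails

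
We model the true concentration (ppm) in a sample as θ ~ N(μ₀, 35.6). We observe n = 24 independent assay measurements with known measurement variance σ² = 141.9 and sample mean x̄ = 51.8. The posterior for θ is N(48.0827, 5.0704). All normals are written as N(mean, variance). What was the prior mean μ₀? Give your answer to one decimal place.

μ₀ = 25.7

The posterior mean is a precision-weighted average: μ_n = (τ₀μ₀ + τ_data·x̄)/(τ₀+τ_data), with τ₀=1/σ₀² and τ_data=n/σ².
Here τ₀ = 1/35.6 = 0.028090 and τ_data = 24/141.9 = 0.169133, so τ_n = 0.197223.
Rearranging for μ₀: μ₀ = (μ_n·τ_n − τ_data·x̄)/τ₀ = (48.0827·0.197223 − 0.169133·51.8) / 0.028090 = 0.721925/0.028090 ≈ 25.7.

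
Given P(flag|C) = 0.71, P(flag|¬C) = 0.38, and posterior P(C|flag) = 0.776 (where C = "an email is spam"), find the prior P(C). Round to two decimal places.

P(C) = 0.65

Bayes' rule in odds form gives O(C|E) = O(C)·[P(E|C)/P(E|¬C)], hence O(C) = O(C|E)/LR.
Posterior odds = 0.776/(1−0.776) = 3.4643. LR = 0.71/0.38 = 1.8684.
Prior odds = 3.4643/1.8684 = 1.8542, so P(C) = 1.8542/(1+1.8542) ≈ 0.65.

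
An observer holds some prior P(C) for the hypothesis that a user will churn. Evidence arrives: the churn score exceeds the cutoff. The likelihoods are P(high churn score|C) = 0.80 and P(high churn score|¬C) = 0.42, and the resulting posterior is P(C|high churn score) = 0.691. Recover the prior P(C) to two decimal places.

In odds form, posterior odds = prior odds × likelihood ratio, so prior odds = posterior odds ÷ LR.
Posterior odds = 0.691/(1−0.691) = 2.2362. LR = 0.80/0.42 = 1.9048.
Prior odds = 2.2362/1.9048 = 1.1740, so P(C) = 1.1740/(1+1.1740) ≈ 0.54.

P(C) = 0.54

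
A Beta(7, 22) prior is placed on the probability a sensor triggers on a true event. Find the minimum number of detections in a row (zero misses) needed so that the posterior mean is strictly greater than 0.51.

k = 16

After k detections and 0 misses the posterior is Beta(7+k, 22), with mean (7+k)/(7+22+k).
Set (7+k)/(29+k) > 0.51 and solve: k > (0.51·29 − 7)/(1 − 0.51) = 15.898.
The smallest integer exceeding 15.898 is 16, and checking k=16: (23)/(45) = 0.5111 > 0.51.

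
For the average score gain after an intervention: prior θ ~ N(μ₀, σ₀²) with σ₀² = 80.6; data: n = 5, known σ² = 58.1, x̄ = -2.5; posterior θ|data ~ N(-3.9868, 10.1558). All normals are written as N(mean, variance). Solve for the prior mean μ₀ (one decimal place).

With known observation variance, the Normal–Normal posterior has precision τ_n = τ₀ + n/σ² and mean μ_n = (τ₀μ₀ + (n/σ²)x̄)/τ_n.
Here τ₀ = 1/80.6 = 0.012407 and τ_data = 5/58.1 = 0.086059, so τ_n = 0.098466.
Rearranging for μ₀: μ₀ = (μ_n·τ_n − τ_data·x̄)/τ₀ = (-3.9868·0.098466 − 0.086059·-2.5) / 0.012407 = -0.177417/0.012407 ≈ -14.3.

μ₀ = -14.3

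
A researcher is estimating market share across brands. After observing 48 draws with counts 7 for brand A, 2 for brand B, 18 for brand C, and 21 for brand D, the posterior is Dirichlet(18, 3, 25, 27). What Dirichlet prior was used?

For a Dirichlet(α) prior with multinomial counts c, the posterior is Dirichlet(α + c) componentwise.
Subtract each count from the matching posterior parameter: 18−7=11, 3−2=1, 25−18=7, 27−21=6.

Dirichlet(11, 1, 7, 6)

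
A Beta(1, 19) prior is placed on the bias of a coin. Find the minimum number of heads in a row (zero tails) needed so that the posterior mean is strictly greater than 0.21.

After k heads and 0 tails the posterior is Beta(1+k, 19), with mean (1+k)/(1+19+k).
Set (1+k)/(20+k) > 0.21 and solve: k > (0.21·20 − 1)/(1 − 0.21) = 4.051.
The smallest integer exceeding 4.051 is 5.

k = 5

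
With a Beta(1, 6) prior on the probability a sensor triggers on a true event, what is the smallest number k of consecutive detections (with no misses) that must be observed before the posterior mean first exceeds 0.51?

After k detections and 0 misses the posterior is Beta(1+k, 6), with mean (1+k)/(1+6+k).
Set (1+k)/(7+k) > 0.51 and solve: k > (0.51·7 − 1)/(1 − 0.51) = 5.245.
The smallest integer exceeding 5.245 is 6.

k = 6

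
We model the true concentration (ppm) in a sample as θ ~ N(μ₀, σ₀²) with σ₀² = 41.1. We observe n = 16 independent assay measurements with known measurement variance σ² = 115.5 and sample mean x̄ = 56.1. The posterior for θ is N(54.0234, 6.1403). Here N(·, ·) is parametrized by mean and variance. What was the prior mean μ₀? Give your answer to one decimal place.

The posterior mean is a precision-weighted average: μ_n = (τ₀μ₀ + τ_data·x̄)/(τ₀+τ_data), with τ₀=1/σ₀² and τ_data=n/σ².
Here τ₀ = 1/41.1 = 0.024331 and τ_data = 16/115.5 = 0.138528, so τ_n = 0.162859.
Rearranging for μ₀: μ₀ = (μ_n·τ_n − τ_data·x̄)/τ₀ = (54.0234·0.162859 − 0.138528·56.1) / 0.024331 = 1.026776/0.024331 ≈ 42.2.

μ₀ = 42.2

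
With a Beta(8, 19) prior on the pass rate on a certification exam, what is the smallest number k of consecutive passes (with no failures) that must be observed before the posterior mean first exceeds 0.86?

After k passes and 0 failures the posterior is Beta(8+k, 19), with mean (8+k)/(8+19+k).
Set (8+k)/(27+k) > 0.86 and solve: k > (0.86·27 − 8)/(1 − 0.86) = 108.714.
The smallest integer exceeding 108.714 is 109.

k = 109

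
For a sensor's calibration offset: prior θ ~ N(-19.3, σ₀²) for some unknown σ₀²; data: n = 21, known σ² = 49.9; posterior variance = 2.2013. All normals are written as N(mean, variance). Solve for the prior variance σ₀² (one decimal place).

Posterior precision equals prior precision plus data precision: 1/σ_n² = 1/σ₀² + n/σ².
So 1/σ₀² = 1/2.2013 − 21/49.9 = 0.454277 − 0.420842 = 0.033435.
Hence σ₀² = 1/0.033435 ≈ 29.9.

σ₀² = 29.9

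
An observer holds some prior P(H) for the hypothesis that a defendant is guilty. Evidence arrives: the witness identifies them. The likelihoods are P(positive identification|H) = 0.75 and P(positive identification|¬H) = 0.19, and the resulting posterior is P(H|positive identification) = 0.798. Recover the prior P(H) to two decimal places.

P(H) = 0.50

Bayes' rule in odds form gives O(H|E) = O(H)·[P(E|H)/P(E|¬H)], hence O(H) = O(H|E)/LR.
Posterior odds = 0.798/(1−0.798) = 3.9505. LR = 0.75/0.19 = 3.9474.
Prior odds = 3.9505/3.9474 = 1.0008, so P(H) = 1.0008/(1+1.0008) ≈ 0.50.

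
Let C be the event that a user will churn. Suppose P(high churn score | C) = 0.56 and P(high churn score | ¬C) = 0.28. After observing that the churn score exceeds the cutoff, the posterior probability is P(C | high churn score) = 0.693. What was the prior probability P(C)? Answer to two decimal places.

P(C) = 0.53

In odds form, posterior odds = prior odds × likelihood ratio, so prior odds = posterior odds ÷ LR.
Posterior odds = 0.693/(1−0.693) = 2.2573. LR = 0.56/0.28 = 2.0000.
Prior odds = 2.2573/2.0000 = 1.1286, so P(C) = 1.1286/(1+1.1286) ≈ 0.53.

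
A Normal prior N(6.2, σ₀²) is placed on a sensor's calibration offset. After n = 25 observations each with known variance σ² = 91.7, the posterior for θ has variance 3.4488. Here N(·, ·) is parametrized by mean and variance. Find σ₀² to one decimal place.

For the Normal–Normal model with known σ², precisions add: τ_n = τ₀ + n/σ².
So 1/σ₀² = 1/3.4488 − 25/91.7 = 0.289956 − 0.272628 = 0.017328.
Hence σ₀² = 1/0.017328 ≈ 57.7.

σ₀² = 57.7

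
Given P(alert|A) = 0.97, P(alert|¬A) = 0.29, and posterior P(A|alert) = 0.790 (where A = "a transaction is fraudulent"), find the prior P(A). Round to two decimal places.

P(A) = 0.53

In odds form, posterior odds = prior odds × likelihood ratio, so prior odds = posterior odds ÷ LR.
Posterior odds = 0.790/(1−0.790) = 3.7619. LR = 0.97/0.29 = 3.3448.
Prior odds = 3.7619/3.3448 = 1.1247, so P(A) = 1.1247/(1+1.1247) ≈ 0.53.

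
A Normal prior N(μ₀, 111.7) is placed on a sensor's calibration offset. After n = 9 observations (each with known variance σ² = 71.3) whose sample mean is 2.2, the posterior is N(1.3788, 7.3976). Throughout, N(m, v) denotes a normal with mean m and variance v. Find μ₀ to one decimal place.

μ₀ = -10.2

The posterior mean is a precision-weighted average: μ_n = (τ₀μ₀ + τ_data·x̄)/(τ₀+τ_data), with τ₀=1/σ₀² and τ_data=n/σ².
Here τ₀ = 1/111.7 = 0.008953 and τ_data = 9/71.3 = 0.126227, so τ_n = 0.135180.
Rearranging for μ₀: μ₀ = (μ_n·τ_n − τ_data·x̄)/τ₀ = (1.3788·0.135180 − 0.126227·2.2) / 0.008953 = -0.091313/0.008953 ≈ -10.2.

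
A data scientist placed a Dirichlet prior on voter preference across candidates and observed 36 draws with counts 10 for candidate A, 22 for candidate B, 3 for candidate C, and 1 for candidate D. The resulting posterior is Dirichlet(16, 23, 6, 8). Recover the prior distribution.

Dirichlet(6, 1, 3, 7)

For a Dirichlet(α) prior with multinomial counts c, the posterior is Dirichlet(α + c) componentwise.
Subtract each count from the matching posterior parameter: 16−10=6, 23−22=1, 6−3=3, 8−1=7.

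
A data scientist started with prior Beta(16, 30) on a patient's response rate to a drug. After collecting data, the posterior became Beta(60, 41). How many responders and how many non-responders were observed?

44 responders and 11 non-responders

A Beta(α, β) prior with s successes and f failures in binomial data gives a Beta(α+s, β+f) posterior.
Match parameters: s=60−16=44, f=41−30=11.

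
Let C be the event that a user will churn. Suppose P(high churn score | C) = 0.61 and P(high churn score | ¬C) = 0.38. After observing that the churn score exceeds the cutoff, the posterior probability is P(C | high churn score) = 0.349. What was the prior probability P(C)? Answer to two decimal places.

In odds form, posterior odds = prior odds × likelihood ratio, so prior odds = posterior odds ÷ LR.
Posterior odds = 0.349/(1−0.349) = 0.5361. LR = 0.61/0.38 = 1.6053.
Prior odds = 0.5361/1.6053 = 0.3340, so P(C) = 0.3340/(1+0.3340) ≈ 0.25.

P(C) = 0.25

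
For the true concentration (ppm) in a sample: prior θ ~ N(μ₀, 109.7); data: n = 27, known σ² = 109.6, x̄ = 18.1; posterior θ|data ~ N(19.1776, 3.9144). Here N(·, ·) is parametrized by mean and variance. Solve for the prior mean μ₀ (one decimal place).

μ₀ = 48.3

The posterior mean is a precision-weighted average: μ_n = (τ₀μ₀ + τ_data·x̄)/(τ₀+τ_data), with τ₀=1/σ₀² and τ_data=n/σ².
Here τ₀ = 1/109.7 = 0.009116 and τ_data = 27/109.6 = 0.246350, so τ_n = 0.255466.
Rearranging for μ₀: μ₀ = (μ_n·τ_n − τ_data·x̄)/τ₀ = (19.1776·0.255466 − 0.246350·18.1) / 0.009116 = 0.440290/0.009116 ≈ 48.3.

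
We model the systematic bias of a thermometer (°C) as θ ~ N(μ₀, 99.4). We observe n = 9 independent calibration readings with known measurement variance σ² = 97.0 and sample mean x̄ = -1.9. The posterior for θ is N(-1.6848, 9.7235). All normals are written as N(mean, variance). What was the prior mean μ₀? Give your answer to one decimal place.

μ₀ = 0.3

With known observation variance, the Normal–Normal posterior has precision τ_n = τ₀ + n/σ² and mean μ_n = (τ₀μ₀ + (n/σ²)x̄)/τ_n.
Here τ₀ = 1/99.4 = 0.010060 and τ_data = 9/97.0 = 0.092784, so τ_n = 0.102844.
Rearranging for μ₀: μ₀ = (μ_n·τ_n − τ_data·x̄)/τ₀ = (-1.6848·0.102844 − 0.092784·-1.9) / 0.010060 = 0.003018/0.010060 ≈ 0.3.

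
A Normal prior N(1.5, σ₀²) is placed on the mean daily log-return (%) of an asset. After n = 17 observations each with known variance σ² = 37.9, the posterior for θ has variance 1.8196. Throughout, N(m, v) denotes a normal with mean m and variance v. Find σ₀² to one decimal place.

σ₀² = 9.9

Posterior precision equals prior precision plus data precision: 1/σ_n² = 1/σ₀² + n/σ².
So 1/σ₀² = 1/1.8196 − 17/37.9 = 0.549571 − 0.448549 = 0.101022.
Hence σ₀² = 1/0.101022 ≈ 9.9.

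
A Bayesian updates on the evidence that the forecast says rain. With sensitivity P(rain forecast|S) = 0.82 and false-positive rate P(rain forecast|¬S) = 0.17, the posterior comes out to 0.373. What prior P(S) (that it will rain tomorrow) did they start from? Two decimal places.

Bayes' rule in odds form gives O(S|E) = O(S)·[P(E|S)/P(E|¬S)], hence O(S) = O(S|E)/LR.
Posterior odds = 0.373/(1−0.373) = 0.5949. LR = 0.82/0.17 = 4.8235.
Prior odds = 0.5949/4.8235 = 0.1233, so P(S) = 0.1233/(1+0.1233) ≈ 0.11.

P(S) = 0.11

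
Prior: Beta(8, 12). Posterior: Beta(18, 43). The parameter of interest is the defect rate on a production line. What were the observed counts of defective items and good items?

Under Beta–binomial conjugacy the posterior parameters are (α+s, β+f).
So s = 18 − 8 = 10 and f = 43 − 12 = 31.

10 defective items and 31 good items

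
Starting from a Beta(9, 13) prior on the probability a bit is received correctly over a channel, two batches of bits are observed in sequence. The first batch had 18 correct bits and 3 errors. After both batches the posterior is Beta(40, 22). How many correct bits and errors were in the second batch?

Sequential conjugate updates are equivalent to a single update on the pooled data, so total successes = posterior α − prior α and total failures = posterior β − prior β.
Total across both batches: 40−9=31 correct bits, 22−13=9 errors.
Subtract the first batch: 31−18=13 correct bits and 9−3=6 errors.

13 correct bits and 6 errors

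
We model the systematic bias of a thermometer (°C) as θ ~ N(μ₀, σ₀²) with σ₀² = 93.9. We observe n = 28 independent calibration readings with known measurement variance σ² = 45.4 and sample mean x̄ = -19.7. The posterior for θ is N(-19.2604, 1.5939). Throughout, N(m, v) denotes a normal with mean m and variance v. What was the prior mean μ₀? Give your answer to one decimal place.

With known observation variance, the Normal–Normal posterior has precision τ_n = τ₀ + n/σ² and mean μ_n = (τ₀μ₀ + (n/σ²)x̄)/τ_n.
Here τ₀ = 1/93.9 = 0.010650 and τ_data = 28/45.4 = 0.616740, so τ_n = 0.627390.
Rearranging for μ₀: μ₀ = (μ_n·τ_n − τ_data·x̄)/τ₀ = (-19.2604·0.627390 − 0.616740·-19.7) / 0.010650 = 0.065996/0.010650 ≈ 6.2.

μ₀ = 6.2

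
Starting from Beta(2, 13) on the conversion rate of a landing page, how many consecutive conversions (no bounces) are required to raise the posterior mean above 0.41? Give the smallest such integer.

After k conversions and 0 bounces the posterior is Beta(2+k, 13), with mean (2+k)/(2+13+k).
Set (2+k)/(15+k) > 0.41 and solve: k > (0.41·15 − 2)/(1 − 0.41) = 7.034.
The smallest integer exceeding 7.034 is 8.

k = 8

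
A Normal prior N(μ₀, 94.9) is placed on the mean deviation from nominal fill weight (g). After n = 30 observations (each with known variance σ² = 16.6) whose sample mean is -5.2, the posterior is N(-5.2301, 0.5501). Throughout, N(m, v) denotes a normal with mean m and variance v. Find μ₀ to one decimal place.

The posterior mean is a precision-weighted average: μ_n = (τ₀μ₀ + τ_data·x̄)/(τ₀+τ_data), with τ₀=1/σ₀² and τ_data=n/σ².
Here τ₀ = 1/94.9 = 0.010537 and τ_data = 30/16.6 = 1.807229, so τ_n = 1.817766.
Rearranging for μ₀: μ₀ = (μ_n·τ_n − τ_data·x̄)/τ₀ = (-5.2301·1.817766 − 1.807229·-5.2) / 0.010537 = -0.109507/0.010537 ≈ -10.4.

μ₀ = -10.4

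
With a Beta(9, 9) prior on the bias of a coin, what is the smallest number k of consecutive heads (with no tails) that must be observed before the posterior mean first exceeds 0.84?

k = 39

After k heads and 0 tails the posterior is Beta(9+k, 9), with mean (9+k)/(9+9+k).
Set (9+k)/(18+k) > 0.84 and solve: k > (0.84·18 − 9)/(1 − 0.84) = 38.250.
The smallest integer exceeding 38.250 is 39.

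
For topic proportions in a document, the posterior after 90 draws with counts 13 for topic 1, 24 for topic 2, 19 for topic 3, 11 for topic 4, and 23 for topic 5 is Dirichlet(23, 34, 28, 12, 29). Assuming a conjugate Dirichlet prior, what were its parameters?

Dirichlet(10, 10, 9, 1, 6)

For a Dirichlet(α) prior with multinomial counts c, the posterior is Dirichlet(α + c) componentwise.
Subtract each count from the matching posterior parameter: 23−13=10, 34−24=10, 28−19=9, 12−11=1, 29−23=6.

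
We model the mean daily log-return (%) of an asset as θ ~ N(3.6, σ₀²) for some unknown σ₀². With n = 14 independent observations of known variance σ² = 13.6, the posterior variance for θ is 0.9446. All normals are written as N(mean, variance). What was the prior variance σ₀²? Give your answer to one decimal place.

Posterior precision equals prior precision plus data precision: 1/σ_n² = 1/σ₀² + n/σ².
So 1/σ₀² = 1/0.9446 − 14/13.6 = 1.058649 − 1.029412 = 0.029237.
Hence σ₀² = 1/0.029237 ≈ 34.2.

σ₀² = 34.2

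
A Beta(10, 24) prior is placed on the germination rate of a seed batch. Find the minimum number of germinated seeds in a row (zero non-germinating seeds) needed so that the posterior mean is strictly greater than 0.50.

k = 15

After k germinated seeds and 0 non-germinating seeds the posterior is Beta(10+k, 24), with mean (10+k)/(10+24+k).
Set (10+k)/(34+k) > 0.50 and solve: k > (0.50·34 − 10)/(1 − 0.50) = 14.000.
The smallest integer exceeding 14.000 is 15.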